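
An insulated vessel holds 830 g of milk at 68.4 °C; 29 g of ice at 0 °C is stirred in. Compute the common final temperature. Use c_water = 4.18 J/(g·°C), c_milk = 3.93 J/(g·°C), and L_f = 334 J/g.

Taking heat into each body as positive, Σ m c ΔT = 0:
melt ice: 29·334 = 9686
  meltwater 0→T: 29·4.18·T = 121.22 T
  milk cools: 830·3.93·(T − 68.4) = 3261.9(T − 68.4)
3383.1 T = 223114 − 9686 = 213428
T ≈ 63.09 °C — above 0 °C, consistent with complete melting.

T_f ≈ 63.1 °C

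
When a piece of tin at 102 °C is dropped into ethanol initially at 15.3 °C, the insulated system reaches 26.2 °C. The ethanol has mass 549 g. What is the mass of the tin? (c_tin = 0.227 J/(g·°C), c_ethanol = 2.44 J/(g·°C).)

m ≈ 849 g

Conservation of energy gives ΣQ = 0:
m×0.227×(26.2 − 102) + 549×2.44×(26.2 − 15.3) = 0
-17.21 m = -14601
m = -14601/-17.21 ≈ 848.6 g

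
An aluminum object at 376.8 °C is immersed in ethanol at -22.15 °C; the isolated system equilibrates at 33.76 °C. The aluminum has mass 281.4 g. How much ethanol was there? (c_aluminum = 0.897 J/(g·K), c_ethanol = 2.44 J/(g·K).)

Net heat exchanged in the isolated system is zero:
281.4×0.897×(33.76 − 376.8) + m×2.44×(33.76 − (-22.15)) = 0
136.42 m = 86589
m = 86589/136.42 ≈ 634.7 g

m ≈ 635 g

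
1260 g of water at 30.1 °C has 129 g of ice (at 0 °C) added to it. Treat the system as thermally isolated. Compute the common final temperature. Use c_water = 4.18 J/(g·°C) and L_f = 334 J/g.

T_f ≈ 19.9 °C

Heat gained plus heat lost sum to zero:
melt ice: 129·334 = 43086
  meltwater 0→T: 129·4.18·T = 539.22 T
  water: 5266.8(T − 30.1)
5806 T = 158531 − 43086 = 115445
T ≈ 19.88 °C (positive, so assuming full melt was valid).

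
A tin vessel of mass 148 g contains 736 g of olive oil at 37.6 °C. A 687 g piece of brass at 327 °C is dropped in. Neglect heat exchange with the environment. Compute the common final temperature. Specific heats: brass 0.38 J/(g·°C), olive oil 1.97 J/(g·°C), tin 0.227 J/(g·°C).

T_f ≈ 80.9 °C

Energy conservation, ΣQ = 0:
687·0.38·(T − 327) + 736·1.97·(T − 37.6) + 148·0.227·(T − 37.6) = 0
261.06(T − 327) + 1449.9(T − 37.6) + 33.6(T − 37.6) = 0
1744.6 T = 141147
T ≈ 80.91 °C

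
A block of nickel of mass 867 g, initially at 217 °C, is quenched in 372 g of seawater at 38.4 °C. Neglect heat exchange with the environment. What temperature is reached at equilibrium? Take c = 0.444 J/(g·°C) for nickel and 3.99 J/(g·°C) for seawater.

T_f ≈ 75.2 °C

Heat lost by the nickel equals heat gained by the seawater:
867*0.444*(217 − T) = 372*3.99*(T − 38.4)
384.95(217 − T) = 1484.3(T − 38.4)
1869.2 T = 140530  ⇒  T ≈ 75.18 °C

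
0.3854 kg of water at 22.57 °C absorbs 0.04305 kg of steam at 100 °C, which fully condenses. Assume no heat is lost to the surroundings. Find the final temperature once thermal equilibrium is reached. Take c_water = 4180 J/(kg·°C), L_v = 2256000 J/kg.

T_f ≈ 84.6 °C

Let T be the final temperature. ΣQ_i = 0:
steam→water at 100 °C releases m L_v = 0.04305·2256000 = 97121
  condensed water 100 °C→T: 179.95(T − 100)
  water warms: 0.3854·4180·(T − 22.57) = 1611(T − 22.57)
1790.9 T = 97121 + 17995 + 36360 = 151475
T ≈ 84.58 °C, under the boiling point, so the assumption holds.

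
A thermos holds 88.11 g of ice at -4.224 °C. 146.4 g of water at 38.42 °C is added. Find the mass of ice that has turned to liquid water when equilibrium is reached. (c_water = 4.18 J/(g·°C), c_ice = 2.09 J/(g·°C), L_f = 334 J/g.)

m_melted ≈ 68.1 g

Water can give up m c ΔT = 146.4×4.18×38.42 = 23511 J before reaching 0 °C.
Of that, 88.11×2.09×4.224 = 777.85 J goes to bring the ice to 0 °C, leaving 22733 J.
Fully melting the ice requires m_ice L_f = 88.11×334 = 29429 J.
That's not enough to melt it all — equilibrium is at 0 °C with ice remaining.
m_melted×334 = 22733  ⇒  m_melted ≈ 68.06 g.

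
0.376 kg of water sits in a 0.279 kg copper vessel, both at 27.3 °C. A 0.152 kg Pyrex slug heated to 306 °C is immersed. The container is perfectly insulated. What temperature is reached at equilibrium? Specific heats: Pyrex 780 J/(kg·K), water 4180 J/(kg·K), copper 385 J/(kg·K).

Net heat exchanged in the isolated system is zero:
0.152·780·(T − 306) + 0.376·4180·(T − 27.3) + 0.279·385·(T − 27.3) = 0
118.56(T − 306) + 1571.7(T − 27.3) + 107.42(T − 27.3) = 0
1797.7 T = 82119
T = 82119/1797.7 ≈ 45.68 °C

T_f ≈ 45.7 °C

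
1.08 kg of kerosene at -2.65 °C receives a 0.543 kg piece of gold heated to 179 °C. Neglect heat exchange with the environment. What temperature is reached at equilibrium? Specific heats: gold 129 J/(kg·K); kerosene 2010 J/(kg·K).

T_f ≈ 3.0 °C

Setting the total heat transfer to zero:
0.543·129·(T − 179) + 1.08·2010·(T − (-2.65)) = 0
70.05(T − 179) + 2170.8(T − (-2.65)) = 0
(70.05 + 2170.8) T = 70.05·179 + 2170.8·(-2.65)
T = 6785.8/2240.8 ≈ 3.03 °C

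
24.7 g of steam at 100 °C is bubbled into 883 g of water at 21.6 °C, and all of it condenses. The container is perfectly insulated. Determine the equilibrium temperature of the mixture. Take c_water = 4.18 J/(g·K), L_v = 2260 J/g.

T_f ≈ 38.4 °C

Heat gained plus heat lost sum to zero:
steam→water at 100 °C releases m L_v = 24.7×2260 = 55822; condensed water 100 °C→T: 103.25(T − 100); water warms: 883×4.18×(T − 21.6) = 3690.9(T − 21.6)
3794.2 T = 55822 + 10325 + 79724 = 145871
T ≈ 38.45 °C — below 100 °C, confirming all the steam condensed.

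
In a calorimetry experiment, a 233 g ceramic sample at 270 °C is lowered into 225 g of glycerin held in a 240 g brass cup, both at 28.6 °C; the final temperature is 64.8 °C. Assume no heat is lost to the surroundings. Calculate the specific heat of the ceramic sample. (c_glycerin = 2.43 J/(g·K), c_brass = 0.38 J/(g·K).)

c ≈ 0.483 J/(g·K)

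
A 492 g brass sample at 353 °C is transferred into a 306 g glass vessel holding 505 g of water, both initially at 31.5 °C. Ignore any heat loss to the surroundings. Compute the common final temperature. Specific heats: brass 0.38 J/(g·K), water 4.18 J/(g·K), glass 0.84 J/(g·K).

T_f ≈ 55.0 °C

Energy conservation, ΣQ = 0:
492×0.38×(T − 353) + 505×4.18×(T − 31.5) + 306×0.84×(T − 31.5) = 0
186.96(T − 353) + 2110.9(T − 31.5) + 257.04(T − 31.5) = 0
2554.9 T = 140587
T = 140587 / 2554.9 = 55 °C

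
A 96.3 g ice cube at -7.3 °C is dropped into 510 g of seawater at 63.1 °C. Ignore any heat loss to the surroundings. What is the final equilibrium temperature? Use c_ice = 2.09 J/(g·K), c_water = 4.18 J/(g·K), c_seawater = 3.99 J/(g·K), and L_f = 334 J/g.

T_f ≈ 38.9 °C

Net heat exchanged in the isolated system is zero:
ice -7.3→0 °C: 96.3×2.09×7.3 = 1469.2
  fusion: m_ice L_f = 96.3×334 = 32164
  warm the meltwater: 402.53 T
  seawater cools: 510×3.99×(T − 63.1) = 2034.9(T − 63.1)
2437.4 T = 128402 − 33633 = 94769
T ≈ 38.88 °C — above 0 °C, consistent with complete melting.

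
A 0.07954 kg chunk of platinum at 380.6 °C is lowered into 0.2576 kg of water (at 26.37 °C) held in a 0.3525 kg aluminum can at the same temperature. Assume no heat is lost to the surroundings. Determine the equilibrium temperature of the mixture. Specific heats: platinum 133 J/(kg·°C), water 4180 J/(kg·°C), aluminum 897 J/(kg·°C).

T_f ≈ 29.0 °C

Conservation of energy gives ΣQ = 0:
0.07954·133·(T − 380.6) + 0.2576·4180·(T − 26.37) + 0.3525·897·(T − 26.37) = 0
10.58(T − 380.6) + 1076.8(T − 26.37) + 316.19(T − 26.37) = 0
(10.58 + 1076.8 + 316.19) T = 10.58·380.6 + 1076.8·26.37 + 316.19·26.37
T = 40759 / 1403.5 = 29 °C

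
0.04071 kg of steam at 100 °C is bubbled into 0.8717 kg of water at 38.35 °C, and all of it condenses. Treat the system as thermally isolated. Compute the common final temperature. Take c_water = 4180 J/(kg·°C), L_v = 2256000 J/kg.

T_f ≈ 65.2 °C

Taking heat into each body as positive, Σ m c ΔT = 0:
steam→water at 100 °C releases m L_v = 0.04071·2256000 = 91842
  condensate cools 100→T: 0.04071·4180·(T − 100) = 170.17(T − 100)
  water warms: 0.8717·4180·(T − 38.35) = 3643.7(T − 38.35)
3813.9 T = 91842 + 17017 + 139736 = 248595
T ≈ 65.18 °C — below 100 °C, confirming all the steam condensed.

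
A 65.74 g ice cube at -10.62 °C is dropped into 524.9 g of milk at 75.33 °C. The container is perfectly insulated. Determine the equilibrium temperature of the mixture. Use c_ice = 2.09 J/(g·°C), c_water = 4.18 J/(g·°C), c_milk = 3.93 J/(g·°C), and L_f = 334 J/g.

T_f ≈ 56.5 °C

Energy conservation, ΣQ = 0:
warm ice to 0 °C: 65.74×2.09×(0 − (-10.62)) = 1459.2; fusion: m_ice L_f = 65.74×334 = 21957; warm the meltwater: 274.79 T; milk cools: 524.9×3.93×(T − 75.33) = 2062.9(T − 75.33)
2337.7 T = 155395 − 23416 = 131979
T ≈ 56.46 °C — above 0 °C, consistent with complete melting.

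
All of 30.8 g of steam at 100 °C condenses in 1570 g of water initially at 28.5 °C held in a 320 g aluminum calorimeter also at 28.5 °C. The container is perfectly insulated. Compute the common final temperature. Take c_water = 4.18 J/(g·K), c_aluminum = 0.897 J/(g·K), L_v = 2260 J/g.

Taking heat into each body as positive, Σ m c ΔT = 0:
condense steam: −30.8×2260 = −69608
  condensed water 100 °C→T: 128.74(T − 100)
  water warms: 1570×4.18×(T − 28.5) = 6562.6(T − 28.5)
  cup: 287.04(T − 28.5)
6978.4 T = 69608 + 12874 + 195215 = 277697
T ≈ 39.79 °C (< 100 °C, so full condensation is consistent).

T_f ≈ 39.8 °C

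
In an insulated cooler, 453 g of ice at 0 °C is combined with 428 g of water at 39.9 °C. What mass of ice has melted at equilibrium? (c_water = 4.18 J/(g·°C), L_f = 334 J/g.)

m_melted ≈ 214 g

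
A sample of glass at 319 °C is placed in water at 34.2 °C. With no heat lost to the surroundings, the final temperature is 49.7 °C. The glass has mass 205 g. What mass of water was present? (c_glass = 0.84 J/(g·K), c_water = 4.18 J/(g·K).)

Setting the total heat transfer to zero:
205×0.84×(49.7 − 319) + m×4.18×(49.7 − 34.2) = 0
64.79 m = 46373
m = 46373/64.79 ≈ 715.8 g

m ≈ 716 g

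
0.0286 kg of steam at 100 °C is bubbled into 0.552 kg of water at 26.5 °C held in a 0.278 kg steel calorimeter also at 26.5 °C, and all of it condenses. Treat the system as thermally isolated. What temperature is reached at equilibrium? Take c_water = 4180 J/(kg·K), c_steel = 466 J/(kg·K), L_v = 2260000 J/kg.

T_f ≈ 55.2 °C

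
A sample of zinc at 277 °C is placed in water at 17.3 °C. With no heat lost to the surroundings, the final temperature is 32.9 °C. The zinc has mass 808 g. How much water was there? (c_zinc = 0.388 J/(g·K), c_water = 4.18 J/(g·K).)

Heat lost by the zinc = heat gained by the water:
808·0.388·(277 − 32.9) = m·4.18·(32.9 − 17.3)
65.21 m = 76526  ⇒  m ≈ 1174 g

m ≈ 1170 g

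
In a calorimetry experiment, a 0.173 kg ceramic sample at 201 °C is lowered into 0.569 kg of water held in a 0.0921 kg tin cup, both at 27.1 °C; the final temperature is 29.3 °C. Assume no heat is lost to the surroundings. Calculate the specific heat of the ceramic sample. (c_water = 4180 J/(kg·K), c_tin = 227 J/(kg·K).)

c ≈ 178 J/(kg·K)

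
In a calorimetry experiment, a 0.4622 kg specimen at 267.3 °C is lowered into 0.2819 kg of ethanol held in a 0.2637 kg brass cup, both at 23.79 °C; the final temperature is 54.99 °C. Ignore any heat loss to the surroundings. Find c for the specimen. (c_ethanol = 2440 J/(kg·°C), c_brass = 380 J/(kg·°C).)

c ≈ 251 J/(kg·°C)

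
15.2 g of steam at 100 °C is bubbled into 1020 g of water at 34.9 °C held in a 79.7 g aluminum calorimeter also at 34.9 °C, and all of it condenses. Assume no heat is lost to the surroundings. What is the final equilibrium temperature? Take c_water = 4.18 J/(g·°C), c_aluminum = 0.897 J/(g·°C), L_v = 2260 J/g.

Energy conservation, ΣQ = 0:
condense steam: −15.2×2260 = −34352; condensed water 100 °C→T: 63.54(T − 100); water warms: 1020×4.18×(T − 34.9) = 4263.6(T − 34.9); cup: 71.49(T − 34.9)
4398.6 T = 34352 + 6353.6 + 151295 = 192000
T ≈ 43.65 °C (< 100 °C, so full condensation is consistent).

T_f ≈ 43.7 °C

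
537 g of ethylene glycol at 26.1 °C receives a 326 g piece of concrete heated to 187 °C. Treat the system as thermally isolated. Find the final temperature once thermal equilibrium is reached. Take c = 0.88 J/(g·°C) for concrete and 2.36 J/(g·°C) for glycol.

T_f ≈ 55.8 °C

Set heat shed by the hot body equal to heat absorbed by the cold body:
326·0.88·(187 − T) = 537·2.36·(T − 26.1)
286.88(187 − T) = 1267.3(T − 26.1)
1554.2 T = 86724  ⇒  T ≈ 55.80 °C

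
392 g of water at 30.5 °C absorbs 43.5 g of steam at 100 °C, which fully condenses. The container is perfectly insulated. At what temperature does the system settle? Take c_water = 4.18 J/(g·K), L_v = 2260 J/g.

Sum of m c ΔT and latent-heat terms is zero:
steam→water at 100 °C releases m L_v = 43.5·2260 = 98310
  condensate cools 100→T: 43.5·4.18·(T − 100) = 181.83(T − 100)
  original water: 1638.6(T − 30.5)
1820.4 T = 98310 + 18183 + 49976 = 166469
T ≈ 91.45 °C — below 100 °C, confirming all the steam condensed.

T_f ≈ 91.4 °C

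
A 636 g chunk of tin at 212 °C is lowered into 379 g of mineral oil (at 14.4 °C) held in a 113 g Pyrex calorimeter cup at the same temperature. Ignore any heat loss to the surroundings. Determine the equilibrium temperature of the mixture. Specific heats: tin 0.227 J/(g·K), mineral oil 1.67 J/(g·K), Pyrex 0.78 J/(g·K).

Taking heat into each body as positive, Σ m c ΔT = 0:
636·0.227·(T − 212) + 379·1.67·(T − 14.4) + 113·0.78·(T − 14.4) = 0
144.37(T − 212) + 632.93(T − 14.4) + 88.14(T − 14.4) = 0
(144.37 + 632.93 + 88.14) T = 144.37·212 + 632.93·14.4 + 88.14·14.4
T = 40990/865.44 ≈ 47.36 °C

T_f ≈ 47.4 °C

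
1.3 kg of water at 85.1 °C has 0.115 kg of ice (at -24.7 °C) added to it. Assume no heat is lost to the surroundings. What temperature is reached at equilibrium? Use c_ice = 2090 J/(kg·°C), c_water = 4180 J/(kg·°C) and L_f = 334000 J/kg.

Energy conservation, ΣQ = 0:
ice -24.7→0 °C: 0.115×2090×24.7 = 5936.6
  melt ice: 0.115×334000 = 38410
  meltwater 0→T: 0.115×4180×T = 480.7 T
  water: 5434(T − 85.1)
5914.7 T = 462433 − 44347 = 418087
T ≈ 70.69 °C. Since T > 0 °C, the all-ice-melts assumption holds.

T_f ≈ 70.7 °C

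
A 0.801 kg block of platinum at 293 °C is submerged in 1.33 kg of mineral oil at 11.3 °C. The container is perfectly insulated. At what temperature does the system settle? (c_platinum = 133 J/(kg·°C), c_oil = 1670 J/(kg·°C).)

Conservation of energy gives ΣQ = 0:
0.801×133×(T − 293) + 1.33×1670×(T − 11.3) = 0
106.53(T − 293) + 2221.1(T − 11.3) = 0
2327.6 T = 56313
T = 56313/2327.6 ≈ 24.19 °C

T_f ≈ 24.2 °C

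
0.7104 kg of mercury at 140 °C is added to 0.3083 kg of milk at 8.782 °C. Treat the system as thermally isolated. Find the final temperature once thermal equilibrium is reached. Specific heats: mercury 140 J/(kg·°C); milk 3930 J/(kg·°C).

T_f ≈ 18.7 °C

With ΣQ=0 the equilibrium temperature is the m·c-weighted mean:
T_f = (99.46*140 + 1211.6*8.782) / (99.46 + 1211.6)
    = 24564 / 1311.1 ≈ 18.74 °C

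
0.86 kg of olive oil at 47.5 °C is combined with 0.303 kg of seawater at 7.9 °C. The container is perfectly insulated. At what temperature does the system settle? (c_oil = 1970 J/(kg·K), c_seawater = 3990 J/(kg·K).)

T_f is the heat-capacity-weighted average of the initial temperatures:
T_f = (1694.2×47.5 + 1209×7.9) / (1694.2 + 1209)
    = 90025 / 2903.2 ≈ 31.01 °C

T_f ≈ 31.0 °C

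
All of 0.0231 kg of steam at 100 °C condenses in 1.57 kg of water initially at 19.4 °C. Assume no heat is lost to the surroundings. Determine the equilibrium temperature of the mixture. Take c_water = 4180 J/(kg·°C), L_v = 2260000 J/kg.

T_f ≈ 28.4 °C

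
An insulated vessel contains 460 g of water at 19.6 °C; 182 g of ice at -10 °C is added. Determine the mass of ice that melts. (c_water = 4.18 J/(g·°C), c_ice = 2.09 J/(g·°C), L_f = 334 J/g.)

Cooling the water to 0 °C releases 460·4.18·19.6 = 37687 J.
Warming the ice to 0 °C takes 182·2.09·10 = 3803.8 J, leaving 33883 J for melting.
Fully melting the ice requires m_ice L_f = 182·334 = 60788 J.
That's not enough to melt it all — equilibrium is at 0 °C with ice remaining.
Mass melted = 33883/334 ≈ 101.4 g.

m_melted ≈ 101 g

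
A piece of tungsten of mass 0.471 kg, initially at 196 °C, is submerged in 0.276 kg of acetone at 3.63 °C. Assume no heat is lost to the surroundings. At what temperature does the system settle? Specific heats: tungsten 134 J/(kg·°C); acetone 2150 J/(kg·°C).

T_f ≈ 22.1 °C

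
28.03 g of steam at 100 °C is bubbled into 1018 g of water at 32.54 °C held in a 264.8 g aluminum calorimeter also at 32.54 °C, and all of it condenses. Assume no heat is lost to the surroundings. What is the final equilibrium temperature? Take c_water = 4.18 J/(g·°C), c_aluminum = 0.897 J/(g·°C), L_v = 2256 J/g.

T_f ≈ 48.0 °C

Heat gained plus heat lost sum to zero:
latent heat released on condensation: 28.03·2256 = 63236; condensed water 100 °C→T: 117.17(T − 100); water warms: 1018·4.18·(T − 32.54) = 4255.2(T − 32.54); cup: 237.53(T − 32.54)
4609.9 T = 63236 + 11717 + 146195 = 221147
T ≈ 47.97 °C, under the boiling point, so the assumption holds.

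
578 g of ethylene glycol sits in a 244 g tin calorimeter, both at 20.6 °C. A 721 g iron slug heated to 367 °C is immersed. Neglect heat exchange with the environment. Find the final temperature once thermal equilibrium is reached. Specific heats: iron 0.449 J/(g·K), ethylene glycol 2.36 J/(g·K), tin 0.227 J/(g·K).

T_f ≈ 84.9 °C

Net heat exchanged in the isolated system is zero:
721×0.449×(T − 367) + 578×2.36×(T − 20.6) + 244×0.227×(T − 20.6) = 0
1743.2 T = 148050
T = 148050/1743.2 ≈ 84.93 °C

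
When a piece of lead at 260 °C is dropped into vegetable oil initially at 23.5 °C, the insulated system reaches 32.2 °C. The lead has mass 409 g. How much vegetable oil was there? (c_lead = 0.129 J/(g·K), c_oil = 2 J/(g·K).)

Energy conservation, ΣQ = 0:
409×0.129×(32.2 − 260) + m×2×(32.2 − 23.5) = 0
17.4 m = 12019
m = 12019/17.4 ≈ 690.7 g

m ≈ 691 g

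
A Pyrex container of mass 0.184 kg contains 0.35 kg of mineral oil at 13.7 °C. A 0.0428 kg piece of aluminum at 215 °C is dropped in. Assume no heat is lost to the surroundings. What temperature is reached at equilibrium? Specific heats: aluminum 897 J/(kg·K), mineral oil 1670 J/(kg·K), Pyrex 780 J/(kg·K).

T_f ≈ 23.8 °C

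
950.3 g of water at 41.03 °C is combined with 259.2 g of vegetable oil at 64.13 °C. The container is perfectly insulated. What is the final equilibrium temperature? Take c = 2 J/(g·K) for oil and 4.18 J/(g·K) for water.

Heat gained plus heat lost sum to zero:
259.2·2·(T − 64.13) + 950.3·4.18·(T − 41.03) = 0
518.4(T − 64.13) + 3972.3(T − 41.03) = 0
(518.4 + 3972.3) T = 518.4·64.13 + 3972.3·41.03
T = 196227/4490.7 ≈ 43.70 °C

T_f ≈ 43.7 °C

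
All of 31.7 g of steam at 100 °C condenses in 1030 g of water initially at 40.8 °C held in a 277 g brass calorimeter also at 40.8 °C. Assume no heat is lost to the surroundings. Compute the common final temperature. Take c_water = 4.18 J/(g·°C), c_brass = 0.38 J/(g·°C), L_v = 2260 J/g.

T_f ≈ 58.3 °C

Energy balance with sensible and latent terms:
condense steam: −31.7×2260 = −71642
  condensate cools 100→T: 31.7×4.18×(T − 100) = 132.51(T − 100)
  original water: 4305.4(T − 40.8)
  cup: 105.26(T − 40.8)
4543.2 T = 71642 + 13251 + 179955 = 264848
T ≈ 58.30 °C — below 100 °C, confirming all the steam condensed.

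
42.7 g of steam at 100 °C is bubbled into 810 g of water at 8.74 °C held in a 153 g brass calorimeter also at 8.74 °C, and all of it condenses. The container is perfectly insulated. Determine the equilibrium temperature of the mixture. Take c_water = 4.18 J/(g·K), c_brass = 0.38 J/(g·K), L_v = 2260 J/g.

T_f ≈ 39.9 °C

Let T be the final temperature. ΣQ_i = 0:
latent heat released on condensation: 42.7×2260 = 96502
  condensate cools 100→T: 42.7×4.18×(T − 100) = 178.49(T − 100)
  original water: 3385.8(T − 8.74)
  brass cup: 153×0.38×(T − 8.74) = 58.14(T − 8.74)
3622.4 T = 96502 + 17849 + 30100 = 144451
T ≈ 39.88 °C — below 100 °C, confirming all the steam condensed.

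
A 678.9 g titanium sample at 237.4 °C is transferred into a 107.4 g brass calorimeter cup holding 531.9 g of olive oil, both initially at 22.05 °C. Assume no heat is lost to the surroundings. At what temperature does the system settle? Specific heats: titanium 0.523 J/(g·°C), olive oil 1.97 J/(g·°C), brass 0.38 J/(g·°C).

T_f ≈ 75.0 °C

Let T be the final temperature. ΣQ_i = 0:
678.9×0.523×(T − 237.4) + 531.9×1.97×(T − 22.05) + 107.4×0.38×(T − 22.05) = 0
(355.06 + 1047.8 + 40.81) T = 355.06×237.4 + 1047.8×22.05 + 40.81×22.05
T = 108297/1443.7 ≈ 75.01 °C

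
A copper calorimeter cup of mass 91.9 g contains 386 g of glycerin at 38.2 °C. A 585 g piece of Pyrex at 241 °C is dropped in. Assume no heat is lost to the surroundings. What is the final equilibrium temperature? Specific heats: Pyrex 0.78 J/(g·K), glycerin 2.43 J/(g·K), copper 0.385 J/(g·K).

T_f ≈ 102.9 °C

Net heat exchanged in the isolated system is zero:
585·0.78·(T − 241) + 386·2.43·(T − 38.2) + 91.9·0.385·(T − 38.2) = 0
1429.7 T = 147151
T = 147151/1429.7 ≈ 102.93 °C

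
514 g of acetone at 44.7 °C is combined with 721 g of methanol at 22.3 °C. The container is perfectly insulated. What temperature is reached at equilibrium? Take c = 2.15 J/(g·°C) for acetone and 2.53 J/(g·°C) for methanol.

T_f ≈ 30.8 °C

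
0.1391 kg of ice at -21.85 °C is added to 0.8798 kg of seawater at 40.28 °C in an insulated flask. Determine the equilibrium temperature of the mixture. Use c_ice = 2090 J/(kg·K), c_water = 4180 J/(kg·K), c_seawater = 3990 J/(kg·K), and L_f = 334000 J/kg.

T_f ≈ 21.6 °C

Conservation of energy gives ΣQ = 0:
ice -21.85→0 °C: 0.1391·2090·21.85 = 6352.2; fusion: m_ice L_f = 0.1391·334000 = 46459; meltwater 0→T: 0.1391·4180·T = 581.44 T; seawater: 3510.4(T − 40.28)
4091.8 T = 141399 − 52812 = 88587
T ≈ 21.65 °C. Since T > 0 °C, the all-ice-melts assumption holds.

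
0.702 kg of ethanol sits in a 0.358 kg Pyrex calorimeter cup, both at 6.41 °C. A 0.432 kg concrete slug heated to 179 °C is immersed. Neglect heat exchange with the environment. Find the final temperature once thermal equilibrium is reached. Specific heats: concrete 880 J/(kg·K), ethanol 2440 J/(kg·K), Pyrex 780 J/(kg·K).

T_f ≈ 34.1 °C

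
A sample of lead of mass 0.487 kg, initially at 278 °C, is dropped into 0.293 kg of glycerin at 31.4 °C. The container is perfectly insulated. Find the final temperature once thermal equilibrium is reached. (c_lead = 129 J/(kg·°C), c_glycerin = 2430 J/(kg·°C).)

T_f ≈ 51.4 °C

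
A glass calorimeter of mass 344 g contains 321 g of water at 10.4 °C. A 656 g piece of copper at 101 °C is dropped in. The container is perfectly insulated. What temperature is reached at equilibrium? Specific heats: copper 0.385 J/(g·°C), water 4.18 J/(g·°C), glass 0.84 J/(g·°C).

Net heat exchanged in the isolated system is zero:
656×0.385×(T − 101) + 321×4.18×(T − 10.4) + 344×0.84×(T − 10.4) = 0
252.56(T − 101) + 1341.8(T − 10.4) + 288.96(T − 10.4) = 0
1883.3 T = 42468
T ≈ 22.55 °C

T_f ≈ 22.5 °C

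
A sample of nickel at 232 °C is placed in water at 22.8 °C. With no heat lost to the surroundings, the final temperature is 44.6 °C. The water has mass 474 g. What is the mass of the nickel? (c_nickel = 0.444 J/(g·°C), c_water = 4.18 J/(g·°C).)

m ≈ 519 g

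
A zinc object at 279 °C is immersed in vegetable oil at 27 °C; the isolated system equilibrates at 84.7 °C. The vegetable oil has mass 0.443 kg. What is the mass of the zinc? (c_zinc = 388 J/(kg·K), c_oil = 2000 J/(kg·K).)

m ≈ 0.678 kg

Taking heat into each body as positive, Σ m c ΔT = 0:
m·388·(84.7 − 279) + 0.443·2000·(84.7 − 27) = 0
-75388 m = -51122
m = -51122/-75388 ≈ 0.6781 kg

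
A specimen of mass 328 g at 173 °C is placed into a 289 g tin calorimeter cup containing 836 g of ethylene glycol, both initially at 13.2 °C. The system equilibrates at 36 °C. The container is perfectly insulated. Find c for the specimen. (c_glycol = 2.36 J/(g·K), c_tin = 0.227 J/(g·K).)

Let T be the final temperature. ΣQ_i = 0:
328×c×(36 − 173) + 836×2.36×(36 − 13.2) + 289×0.227×(36 − 13.2) = 0
-44936 c = -46479
c = -46479/-44936 ≈ 1.034 J/(g·K)

c ≈ 1.03 J/(g·K)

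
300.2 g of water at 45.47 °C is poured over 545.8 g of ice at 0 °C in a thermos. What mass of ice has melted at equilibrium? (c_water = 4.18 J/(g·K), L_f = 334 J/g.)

m_melted ≈ 171 g

Water can give up m c ΔT = 300.2·4.18·45.47 = 57057 J before reaching 0 °C.
Fully melting the ice requires m_ice L_f = 545.8·334 = 182297 J.
57057 J < 182297 J, so only part of the ice melts and the system sits at 0 °C.
m_melt = 57057 / L_f = 170.8 g.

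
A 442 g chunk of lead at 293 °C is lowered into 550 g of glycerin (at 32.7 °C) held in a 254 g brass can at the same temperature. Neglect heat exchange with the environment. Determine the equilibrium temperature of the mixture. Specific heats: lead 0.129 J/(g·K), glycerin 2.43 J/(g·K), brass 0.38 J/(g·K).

T_f ≈ 42.7 °C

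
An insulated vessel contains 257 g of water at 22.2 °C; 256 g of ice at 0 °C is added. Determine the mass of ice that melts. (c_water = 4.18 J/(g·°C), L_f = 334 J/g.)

m_melted ≈ 71.4 g

Cooling the water to 0 °C releases 257×4.18×22.2 = 23849 J.
To melt every bit of ice: 256×334 = 85504 J.
Since 23849 < 85504 J, not all the ice melts; equilibrium is at 0 °C.
m_melt = 23849 / L_f = 71.4 g.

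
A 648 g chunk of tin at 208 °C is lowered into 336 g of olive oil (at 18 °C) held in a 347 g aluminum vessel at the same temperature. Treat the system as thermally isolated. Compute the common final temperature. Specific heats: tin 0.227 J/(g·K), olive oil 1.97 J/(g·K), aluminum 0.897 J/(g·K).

T_f ≈ 42.9 °C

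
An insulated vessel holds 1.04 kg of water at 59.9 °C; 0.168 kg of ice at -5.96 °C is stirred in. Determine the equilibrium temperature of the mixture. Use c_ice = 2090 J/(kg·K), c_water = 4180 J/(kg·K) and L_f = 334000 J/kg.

Heat gained plus heat lost sum to zero:
ice -5.96→0 °C: 0.168·2090·5.96 = 2092.7
  latent heat to melt: 0.168·334000 = 56112
  warm the meltwater: 702.24 T
  water cools: 1.04·4180·(T − 59.9) = 4347.2(T − 59.9)
5049.4 T = 260397 − 58205 = 202193
T ≈ 40.04 °C — above 0 °C, consistent with complete melting.

T_f ≈ 40.0 °C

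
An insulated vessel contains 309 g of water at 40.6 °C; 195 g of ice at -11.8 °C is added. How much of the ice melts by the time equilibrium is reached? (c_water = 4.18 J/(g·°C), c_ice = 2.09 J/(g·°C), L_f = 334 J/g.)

m_melted ≈ 143 g

Cooling the water to 0 °C releases 309×4.18×40.6 = 52440 J.
Warming the ice to 0 °C takes 195×2.09×11.8 = 4809.1 J, leaving 47631 J for melting.
To melt every bit of ice: 195×334 = 65130 J.
47631 J < 65130 J, so only part of the ice melts and the system sits at 0 °C.
m_melted×334 = 47631  ⇒  m_melted ≈ 142.6 g.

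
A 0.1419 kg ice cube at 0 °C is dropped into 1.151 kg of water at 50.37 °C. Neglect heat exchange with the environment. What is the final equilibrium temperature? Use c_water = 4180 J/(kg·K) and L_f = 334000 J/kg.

Energy conservation, ΣQ = 0:
latent heat to melt: 0.1419·334000 = 47395; meltwater 0→T: 0.1419·4180·T = 593.14 T; water cools: 1.151·4180·(T − 50.37) = 4811.2(T − 50.37)
5404.3 T = 242339 − 47395 = 194945
T ≈ 36.07 °C — above 0 °C, consistent with complete melting.

T_f ≈ 36.1 °C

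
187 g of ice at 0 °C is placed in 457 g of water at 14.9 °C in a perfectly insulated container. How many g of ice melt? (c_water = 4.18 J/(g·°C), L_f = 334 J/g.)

m_melted ≈ 85.2 g

Heat available from the water dropping to 0 °C: 457×4.18×14.9 = 28463 J.
Fully melting the ice requires m_ice L_f = 187×334 = 62458 J.
28463 J < 62458 J, so only part of the ice melts and the system sits at 0 °C.
m_melted×334 = 28463  ⇒  m_melted ≈ 85.22 g.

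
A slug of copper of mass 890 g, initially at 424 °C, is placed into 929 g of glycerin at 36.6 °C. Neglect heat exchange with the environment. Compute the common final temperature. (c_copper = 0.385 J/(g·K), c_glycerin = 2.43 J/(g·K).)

T_f ≈ 87.7 °C

Set heat shed by the hot body equal to heat absorbed by the cold body:
890·0.385·(424 − T) = 929·2.43·(T − 36.6)
342.65(424 − T) = 2257.5(T − 36.6)
2600.1 T = 227907  ⇒  T ≈ 87.65 °C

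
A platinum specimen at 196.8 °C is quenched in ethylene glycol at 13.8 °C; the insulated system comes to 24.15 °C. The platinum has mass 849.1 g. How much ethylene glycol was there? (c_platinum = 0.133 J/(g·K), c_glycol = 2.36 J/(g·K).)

m ≈ 798 g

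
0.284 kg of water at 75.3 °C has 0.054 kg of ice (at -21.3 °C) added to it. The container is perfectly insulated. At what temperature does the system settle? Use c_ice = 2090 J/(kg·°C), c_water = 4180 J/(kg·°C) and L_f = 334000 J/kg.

Energy balance with sensible and latent terms:
warm ice to 0 °C: 0.054·2090·(0 − (-21.3)) = 2403.9
  melt ice: 0.054·334000 = 18036
  warm the meltwater: 225.72 T
  water cools: 0.284·4180·(T − 75.3) = 1187.1(T − 75.3)
1412.8 T = 89390 − 20440 = 68950
T ≈ 48.80 °C (positive, so assuming full melt was valid).

T_f ≈ 48.8 °C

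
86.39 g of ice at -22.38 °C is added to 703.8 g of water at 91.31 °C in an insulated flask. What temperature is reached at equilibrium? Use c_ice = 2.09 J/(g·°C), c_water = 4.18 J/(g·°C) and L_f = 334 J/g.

T_f ≈ 71.4 °C

Energy conservation, ΣQ = 0:
warm ice to 0 °C: 86.39×2.09×(0 − (-22.38)) = 4040.8; fusion: m_ice L_f = 86.39×334 = 28854; meltwater 0→T: 86.39×4.18×T = 361.11 T; water: 2941.9(T − 91.31)
3303 T = 268623 − 32895 = 235728
T ≈ 71.37 °C — above 0 °C, consistent with complete melting.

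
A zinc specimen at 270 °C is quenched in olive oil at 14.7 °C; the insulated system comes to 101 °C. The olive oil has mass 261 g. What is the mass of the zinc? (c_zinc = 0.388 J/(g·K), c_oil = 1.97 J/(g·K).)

m ≈ 677 g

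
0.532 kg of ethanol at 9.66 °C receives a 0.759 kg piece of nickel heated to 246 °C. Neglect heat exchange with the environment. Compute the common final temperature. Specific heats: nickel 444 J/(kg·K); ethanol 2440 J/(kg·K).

Energy conservation, ΣQ = 0:
0.759·444·(T − 246) + 0.532·2440·(T − 9.66) = 0
(337 + 1298.1) T = 337·246 + 1298.1·9.66
T ≈ 58.37 °C

T_f ≈ 58.4 °C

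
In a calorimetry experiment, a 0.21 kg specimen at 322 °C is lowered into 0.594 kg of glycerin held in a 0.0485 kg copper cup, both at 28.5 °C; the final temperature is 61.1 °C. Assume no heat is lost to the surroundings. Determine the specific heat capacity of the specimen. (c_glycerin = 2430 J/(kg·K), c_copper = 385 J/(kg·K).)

c ≈ 870 J/(kg·K)

Heat gained plus heat lost sum to zero:
0.21·c·(61.1 − 322) + 0.594·2430·(61.1 − 28.5) + 0.0485·385·(61.1 − 28.5) = 0
-54.79 c = -47664
c = -47664/-54.79 ≈ 870 J/(kg·K)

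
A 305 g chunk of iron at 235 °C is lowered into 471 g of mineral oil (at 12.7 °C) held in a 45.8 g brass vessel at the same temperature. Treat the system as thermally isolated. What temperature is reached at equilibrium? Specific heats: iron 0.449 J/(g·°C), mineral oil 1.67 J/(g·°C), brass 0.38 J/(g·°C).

T_f ≈ 45.1 °C

Energy conservation, ΣQ = 0:
305×0.449×(T − 235) + 471×1.67×(T − 12.7) + 45.8×0.38×(T − 12.7) = 0
136.94(T − 235) + 786.57(T − 12.7) + 17.4(T − 12.7) = 0
(136.94 + 786.57 + 17.4) T = 136.94×235 + 786.57×12.7 + 17.4×12.7
T = 42393/940.92 ≈ 45.05 °C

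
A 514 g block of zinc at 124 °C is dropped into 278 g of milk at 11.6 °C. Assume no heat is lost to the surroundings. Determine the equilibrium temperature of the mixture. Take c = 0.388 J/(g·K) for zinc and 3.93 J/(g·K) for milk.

T_f is the heat-capacity-weighted average of the initial temperatures:
T_f = (199.43×124 + 1092.5×11.6) / (199.43 + 1092.5)
    = 37403 / 1292 ≈ 28.95 °C

T_f ≈ 29.0 °C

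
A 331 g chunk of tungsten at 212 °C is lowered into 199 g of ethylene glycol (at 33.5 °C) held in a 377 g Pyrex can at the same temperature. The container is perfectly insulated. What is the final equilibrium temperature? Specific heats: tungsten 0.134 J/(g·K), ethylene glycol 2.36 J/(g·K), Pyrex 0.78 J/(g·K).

Let T be the final temperature. ΣQ_i = 0:
331×0.134×(T − 212) + 199×2.36×(T − 33.5) + 377×0.78×(T − 33.5) = 0
808.05 T = 34987
T = 34987 / 808.05 = 43.3 °C

T_f ≈ 43.3 °C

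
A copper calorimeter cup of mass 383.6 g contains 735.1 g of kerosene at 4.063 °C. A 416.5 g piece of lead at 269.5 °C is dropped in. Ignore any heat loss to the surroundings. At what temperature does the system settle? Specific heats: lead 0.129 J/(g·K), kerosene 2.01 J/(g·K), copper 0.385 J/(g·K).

T_f ≈ 12.6 °C

T_f is the heat-capacity-weighted average of the initial temperatures:
T_f = (53.73·269.5 + 1477.6·4.063 + 147.69·4.063) / (53.73 + 1477.6 + 147.69)
    = 21083 / 1679 ≈ 12.56 °C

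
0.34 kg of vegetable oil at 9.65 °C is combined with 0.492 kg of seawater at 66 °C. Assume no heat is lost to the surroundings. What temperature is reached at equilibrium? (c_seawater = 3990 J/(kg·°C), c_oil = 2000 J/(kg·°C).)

T_f ≈ 51.5 °C

Energy conservation, ΣQ = 0:
0.492×3990×(T − 66) + 0.34×2000×(T − 9.65) = 0
1963.1(T − 66) + 680(T − 9.65) = 0
(1963.1 + 680) T = 1963.1×66 + 680×9.65
T = 136125 / 2643.1 = 51.5 °C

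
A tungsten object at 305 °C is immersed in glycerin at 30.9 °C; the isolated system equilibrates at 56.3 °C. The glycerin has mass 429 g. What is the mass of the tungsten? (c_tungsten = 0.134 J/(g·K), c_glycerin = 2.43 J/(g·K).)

Heat gained plus heat lost sum to zero:
m·0.134·(56.3 − 305) + 429·2.43·(56.3 − 30.9) = 0
-33.33 m = -26479
m = -26479/-33.33 ≈ 794.5 g

m ≈ 795 g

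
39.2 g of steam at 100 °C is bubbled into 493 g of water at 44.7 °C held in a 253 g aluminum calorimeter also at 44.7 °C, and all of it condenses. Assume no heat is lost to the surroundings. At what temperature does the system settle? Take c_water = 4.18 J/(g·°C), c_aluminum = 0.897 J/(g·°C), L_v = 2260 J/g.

T_f ≈ 84.5 °C

Setting the total heat transfer to zero:
condense steam: −39.2×2260 = −88592; condensed water 100 °C→T: 163.86(T − 100); original water: 2060.7(T − 44.7); aluminum cup: 253×0.897×(T − 44.7) = 226.94(T − 44.7)
2451.5 T = 88592 + 16386 + 102259 = 207237
T ≈ 84.53 °C, under the boiling point, so the assumption holds.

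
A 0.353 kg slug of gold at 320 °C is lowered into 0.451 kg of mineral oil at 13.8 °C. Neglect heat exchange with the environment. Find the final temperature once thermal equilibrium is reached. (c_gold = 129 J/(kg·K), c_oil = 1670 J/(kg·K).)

T_f = Σ m_i c_i T_i / Σ m_i c_i:
T_f = (45.54·320 + 753.17·13.8) / (45.54 + 753.17)
    = 24966 / 798.71 ≈ 31.26 °C

T_f ≈ 31.3 °C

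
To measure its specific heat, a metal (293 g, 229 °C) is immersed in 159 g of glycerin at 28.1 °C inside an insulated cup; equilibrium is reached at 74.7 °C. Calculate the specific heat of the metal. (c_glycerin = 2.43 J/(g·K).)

c ≈ 0.398 J/(g·K)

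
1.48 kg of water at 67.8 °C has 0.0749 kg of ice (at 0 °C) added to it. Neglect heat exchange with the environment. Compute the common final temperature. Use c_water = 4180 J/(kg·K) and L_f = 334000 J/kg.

Heat gained plus heat lost sum to zero:
melt ice: 0.0749×334000 = 25017; meltwater 0→T: 0.0749×4180×T = 313.08 T; water cools: 1.48×4180×(T − 67.8) = 6186.4(T − 67.8)
6499.5 T = 419438 − 25017 = 394421
T ≈ 60.69 °C (positive, so assuming full melt was valid).

T_f ≈ 60.7 °C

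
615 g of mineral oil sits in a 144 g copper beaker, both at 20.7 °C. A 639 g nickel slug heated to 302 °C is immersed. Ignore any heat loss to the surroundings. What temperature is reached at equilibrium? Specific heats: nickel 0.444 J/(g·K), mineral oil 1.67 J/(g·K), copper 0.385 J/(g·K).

Taking heat into each body as positive, Σ m c ΔT = 0:
639·0.444·(T − 302) + 615·1.67·(T − 20.7) + 144·0.385·(T − 20.7) = 0
(283.72 + 1027 + 55.44) T = 283.72·302 + 1027·20.7 + 55.44·20.7
T = 108090 / 1366.2 = 79.1 °C

T_f ≈ 79.1 °C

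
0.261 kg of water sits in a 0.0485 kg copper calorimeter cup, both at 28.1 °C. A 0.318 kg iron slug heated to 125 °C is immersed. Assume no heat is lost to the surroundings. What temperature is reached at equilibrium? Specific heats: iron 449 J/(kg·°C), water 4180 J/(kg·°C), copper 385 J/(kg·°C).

T_f ≈ 39.1 °C

Net heat exchanged in the isolated system is zero:
0.318*449*(T − 125) + 0.261*4180*(T − 28.1) + 0.0485*385*(T − 28.1) = 0
142.78(T − 125) + 1091(T − 28.1) + 18.67(T − 28.1) = 0
(142.78 + 1091 + 18.67) T = 142.78*125 + 1091*28.1 + 18.67*28.1
T = 49029 / 1252.4 = 39.1 °C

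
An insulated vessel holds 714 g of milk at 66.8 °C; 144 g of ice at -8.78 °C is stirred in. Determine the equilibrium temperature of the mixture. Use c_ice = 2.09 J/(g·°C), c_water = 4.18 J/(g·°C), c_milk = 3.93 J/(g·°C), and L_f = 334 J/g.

T_f ≈ 40.1 °C

Energy conservation, ΣQ = 0:
ice -8.78→0 °C: 144·2.09·8.78 = 2642.4; latent heat to melt: 144·334 = 48096; meltwater 0→T: 144·4.18·T = 601.92 T; milk: 2806(T − 66.8)
3407.9 T = 187442 − 50738 = 136704
T ≈ 40.11 °C (positive, so assuming full melt was valid).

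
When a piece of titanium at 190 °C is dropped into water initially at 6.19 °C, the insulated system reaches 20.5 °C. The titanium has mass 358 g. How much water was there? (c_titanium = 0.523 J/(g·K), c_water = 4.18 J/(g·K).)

|Q_titanium| = |Q_water|:
358·0.523·(190 − 20.5) = m·4.18·(20.5 − 6.19)
59.82 m = 31736  ⇒  m ≈ 530.6 g

m ≈ 531 g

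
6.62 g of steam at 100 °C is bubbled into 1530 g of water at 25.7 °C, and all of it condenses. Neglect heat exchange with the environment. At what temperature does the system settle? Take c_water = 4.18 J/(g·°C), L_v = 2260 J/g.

T_f ≈ 28.3 °C

Setting the total heat transfer to zero:
latent heat released on condensation: 6.62×2260 = 14961
  condensate cools 100→T: 6.62×4.18×(T − 100) = 27.67(T − 100)
  original water: 6395.4(T − 25.7)
6423.1 T = 14961 + 2767.2 + 164362 = 182090
T ≈ 28.35 °C (< 100 °C, so full condensation is consistent).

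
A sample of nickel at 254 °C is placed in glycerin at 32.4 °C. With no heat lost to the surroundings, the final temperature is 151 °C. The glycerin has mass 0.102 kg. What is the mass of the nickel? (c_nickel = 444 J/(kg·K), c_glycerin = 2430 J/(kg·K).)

Heat lost by the nickel = heat gained by the glycerin:
m·444·(254 − 151) = 0.102·2430·(151 − 32.4)
45732 m = 29396  ⇒  m ≈ 0.6428 kg

m ≈ 0.643 kg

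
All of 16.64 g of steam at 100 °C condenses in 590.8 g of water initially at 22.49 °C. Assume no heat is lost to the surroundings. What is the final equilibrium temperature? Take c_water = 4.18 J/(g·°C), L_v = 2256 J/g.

T_f ≈ 39.4 °C

Let T be the final temperature. ΣQ_i = 0:
condense steam: −16.64×2256 = −37540; condensate cools 100→T: 16.64×4.18×(T − 100) = 69.56(T − 100); water warms: 590.8×4.18×(T − 22.49) = 2469.5(T − 22.49)
2539.1 T = 37540 + 6955.5 + 55540 = 100035
T ≈ 39.40 °C — below 100 °C, confirming all the steam condensed.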